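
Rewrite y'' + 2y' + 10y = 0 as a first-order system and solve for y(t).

Let x_1 = y, x_2 = y'. Then x_1' = x_2 and x_2' = -10x_1 - 2x_2.
A = [[0,1],[-10,-2]]; det(A-λI) = λ^2 + 2λ + 10.
Eigenvalues λ = -1 ± 3i.

y(t) = K_1e^(-t)cos(3t) + K_2e^(-t)sin(3t)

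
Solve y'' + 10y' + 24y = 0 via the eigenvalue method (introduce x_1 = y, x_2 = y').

Let x_1 = y, x_2 = y'. Then x_1' = x_2 and x_2' = -24x_1 - 10x_2.
A = [[0,1],[-24,-10]]; det(A-λI) = λ^2 + 10λ + 24.
Eigenvalues λ = -6, -4 with eigenvectors (1,-6), (1,-4).

y(t) = K_1e^(-6t) + K_2e^(-4t)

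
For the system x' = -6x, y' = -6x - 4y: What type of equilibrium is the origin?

stable node

A = [[-6,0],[-6,-4]]; det(A-λI) = λ^2 + 10λ + 24.
λ = -4, -6: both negative.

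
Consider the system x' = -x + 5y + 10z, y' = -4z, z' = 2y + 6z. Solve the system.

x(t) = c_1e^(-t) + c_3e^(4t), y(t) = -2c_2e^(2t) - c_3e^(4t), z(t) = c_2e^(2t) + c_3e^(4t)

Coefficient matrix A = [[-1, 5, 10], [0, 0, -4], [0, 2, 6]].
det(A - λI) = 0 gives eigenvalues λ = -1, 2, 4.
For λ=-1: eigenvector (1,0,0).
For λ=2: eigenvector (0,-2,1).
For λ=4: eigenvector (1,-1,1).
General solution: c_1e^(-t)(1,0,0) + c_2e^(2t)(0,-2,1) + c_3e^(4t)(1,-1,1).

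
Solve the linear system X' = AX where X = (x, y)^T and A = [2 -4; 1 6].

Coefficient matrix A = [[2, -4], [1, 6]].
Characteristic polynomial det(A - λI) = λ^2 - 8λ + 16 = 0.
Single eigenvalue λ = 4 with algebraic multiplicity 2.
Eigenvector v = (-2,1); generalized eigenvector w with (A-λI)w=v is (3,-1).
General solution: e^(4t)[C_1·v + C_2·(t·v + w)].

x(t) = -2C_1e^(4t) - 2C_2te^(4t) + 3C_2e^(4t), y(t) = C_1e^(4t) + C_2te^(4t) - C_2e^(4t)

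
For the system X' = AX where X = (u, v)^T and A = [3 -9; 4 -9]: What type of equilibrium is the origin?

A = [[3,-9],[4,-9]]; det(A-λI) = λ^2 + 6λ + 9.
repeated λ = -3 with a single eigenvector.

stable improper node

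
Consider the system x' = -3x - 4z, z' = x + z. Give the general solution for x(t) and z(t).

Coefficient matrix A = [[-3, -4], [1, 1]].
Characteristic polynomial det(A - λI) = λ^2 + 2λ + 1 = 0.
Single eigenvalue λ = -1 with algebraic multiplicity 2.
Eigenvector v = (2,-1); generalized eigenvector w with (A-λI)w=v is (-3,1).
General solution: e^(-t)[K_1·v + K_2·(t·v + w)].

x(t) = 2K_1e^(-t) + 2K_2te^(-t) - 3K_2e^(-t), z(t) = -K_1e^(-t) - K_2te^(-t) + K_2e^(-t)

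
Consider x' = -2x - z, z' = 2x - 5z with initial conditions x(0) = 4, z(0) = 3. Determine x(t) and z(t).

Coefficient matrix A = [[-2, -1], [2, -5]].
Characteristic polynomial det(A - λI) = λ^2 + 7λ + 12 = 0.
Eigenvalues λ = -3, -4.
For λ=-3: (A-λI) row 1 is [1, -1], so an eigenvector is (1, 1).
For λ=-4: (A-λI) row 1 is [2, -1], so an eigenvector is (-1, -2).
General solution: c_1e^(-3t)(1,1) + c_2e^(-4t)(-1,-2).
Applying x(0)=4, z(0)=3 gives c_1=5, c_2=1.

x(t) = 5e^(-3t) - e^(-4t), z(t) = 5e^(-3t) - 2e^(-4t)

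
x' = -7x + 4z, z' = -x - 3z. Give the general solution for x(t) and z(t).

Coefficient matrix A = [[-7, 4], [-1, -3]].
Characteristic polynomial det(A - λI) = λ^2 + 10λ + 25 = 0.
Single eigenvalue λ = -5 with algebraic multiplicity 2.
Eigenvector v = (-2,-1); generalized eigenvector w with (A-λI)w=v is (-1,-1).
General solution: e^(-5t)[c_1·v + c_2·(t·v + w)].

x(t) = -2c_1e^(-5t) - 2c_2te^(-5t) - c_2e^(-5t), z(t) = -c_1e^(-5t) - c_2te^(-5t) - c_2e^(-5t)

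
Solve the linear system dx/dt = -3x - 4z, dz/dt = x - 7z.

Coefficient matrix A = [[-3, -4], [1, -7]].
Characteristic polynomial det(A - λI) = λ^2 + 10λ + 25 = 0.
Single eigenvalue λ = -5 with algebraic multiplicity 2.
Eigenvector v = (-2,-1); generalized eigenvector w with (A-λI)w=v is (-3,-1).
General solution: e^(-5t)[c_1·v + c_2·(t·v + w)].

x(t) = -2c_1e^(-5t) - 2c_2te^(-5t) - 3c_2e^(-5t), z(t) = -c_1e^(-5t) - c_2te^(-5t) - c_2e^(-5t)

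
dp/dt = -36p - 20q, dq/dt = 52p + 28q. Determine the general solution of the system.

Coefficient matrix A = [[-36, -20], [52, 28]].
Characteristic polynomial det(A - λI) = λ^2 + 8λ + 32 = 0.
Eigenvalues λ = -4 ± 4i (complex conjugate pair).
For λ=-4+4i: an eigenvector is (-2,3) - i(1,-2) = (-2 - i, 3 + 2i).
A real fundamental pair from Re and Im of e^((-4+4i)t)v: X_1 = e^(-4t)(cos(4t)·(-2,3) + sin(4t)·(1,-2)), X_2 = e^(-4t)(sin(4t)·(-2,3) - cos(4t)·(1,-2)).
General solution: K_1X_1 + K_2X_2.

p(t) = K_1e^(-4t)sin(4t) - 2K_1e^(-4t)cos(4t) - 2K_2e^(-4t)sin(4t) - K_2e^(-4t)cos(4t), q(t) = -2K_1e^(-4t)sin(4t) + 3K_1e^(-4t)cos(4t) + 3K_2e^(-4t)sin(4t) + 2K_2e^(-4t)cos(4t)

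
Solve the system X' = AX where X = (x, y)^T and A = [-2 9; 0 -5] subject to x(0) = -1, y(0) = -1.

x(t) = -4e^(-2t) + 3e^(-5t), y(t) = -e^(-5t)

Coefficient matrix A = [[-2, 9], [0, -5]].
Characteristic polynomial det(A - λI) = λ^2 + 7λ + 10 = 0.
Eigenvalues λ = -5, -2.
For λ=-5: (A-λI) row 1 is [3, 9], so an eigenvector is (-3, 1).
For λ=-2: (A-λI) row 1 is [0, 9], so an eigenvector is (1, 0).
General solution: K_1e^(-5t)(-3,1) + K_2e^(-2t)(1,0).
Applying x(0)=-1, y(0)=-1 gives K_1=-1, K_2=-4.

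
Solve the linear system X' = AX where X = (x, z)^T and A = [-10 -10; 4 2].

x(t) = -C_1e^(-4t)sin(2t) + 2C_1e^(-4t)cos(2t) + 2C_2e^(-4t)sin(2t) + C_2e^(-4t)cos(2t), z(t) = C_1e^(-4t)sin(2t) - C_1e^(-4t)cos(2t) - C_2e^(-4t)sin(2t) - C_2e^(-4t)cos(2t)

Coefficient matrix A = [[-10, -10], [4, 2]].
Characteristic polynomial det(A - λI) = λ^2 + 8λ + 20 = 0.
Eigenvalues λ = -4 ± 2i (complex conjugate pair).
For λ=-4+2i: an eigenvector is (2,-1) - i(-1,1) = (2 + i, -1 - i).
A real fundamental pair from Re and Im of e^((-4+2i)t)v: X_1 = e^(-4t)(cos(2t)·(2,-1) + sin(2t)·(-1,1)), X_2 = e^(-4t)(sin(2t)·(2,-1) - cos(2t)·(-1,1)).
General solution: C_1X_1 + C_2X_2.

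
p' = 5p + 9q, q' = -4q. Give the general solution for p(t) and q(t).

p(t) = -c_1e^(5t) + c_2e^(-4t), q(t) = -c_2e^(-4t)

Coefficient matrix A = [[5, 9], [0, -4]].
Characteristic polynomial det(A - λI) = λ^2 - λ - 20 = 0.
Eigenvalues λ = 5, -4.
For λ=5: (A-λI) row 1 is [0, 9], so an eigenvector is (-1, 0).
For λ=-4: (A-λI) row 1 is [9, 9], so an eigenvector is (1, -1).
General solution: c_1e^(5t)(-1,0) + c_2e^(-4t)(1,-1).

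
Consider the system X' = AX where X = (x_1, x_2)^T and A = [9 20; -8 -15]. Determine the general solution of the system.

x_1(t) = -2C_1e^(-3t)sin(4t) + C_1e^(-3t)cos(4t) + C_2e^(-3t)sin(4t) + 2C_2e^(-3t)cos(4t), x_2(t) = C_1e^(-3t)sin(4t) - C_1e^(-3t)cos(4t) - C_2e^(-3t)sin(4t) - C_2e^(-3t)cos(4t)

Coefficient matrix A = [[9, 20], [-8, -15]].
Characteristic polynomial det(A - λI) = λ^2 + 6λ + 25 = 0.
Eigenvalues λ = -3 ± 4i (complex conjugate pair).
For λ=-3+4i: an eigenvector is (1,-1) - i(-2,1) = (1 + 2i, -1 - i).
A real fundamental pair from Re and Im of e^((-3+4i)t)v: X_1 = e^(-3t)(cos(4t)·(1,-1) + sin(4t)·(-2,1)), X_2 = e^(-3t)(sin(4t)·(1,-1) - cos(4t)·(-2,1)).
General solution: C_1X_1 + C_2X_2.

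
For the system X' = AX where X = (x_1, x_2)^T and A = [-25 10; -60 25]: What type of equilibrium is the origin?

A = [[-25,10],[-60,25]]; det(A-λI) = λ^2 - 25.
λ = -5, 5: opposite signs.

saddle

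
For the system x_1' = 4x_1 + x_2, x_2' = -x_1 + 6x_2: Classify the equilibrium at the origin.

unstable improper node

A = [[4,1],[-1,6]]; det(A-λI) = λ^2 - 10λ + 25.
repeated λ = 5 with a single eigenvector.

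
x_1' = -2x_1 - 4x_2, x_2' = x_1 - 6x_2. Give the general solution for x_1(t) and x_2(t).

Coefficient matrix A = [[-2, -4], [1, -6]].
Characteristic polynomial det(A - λI) = λ^2 + 8λ + 16 = 0.
Single eigenvalue λ = -4 with algebraic multiplicity 2.
Eigenvector v = (-2,-1); generalized eigenvector w with (A-λI)w=v is (-3,-1).
General solution: e^(-4t)[c_1·v + c_2·(t·v + w)].

x_1(t) = -2c_1e^(-4t) - 2c_2te^(-4t) - 3c_2e^(-4t), x_2(t) = -c_1e^(-4t) - c_2te^(-4t) - c_2e^(-4t)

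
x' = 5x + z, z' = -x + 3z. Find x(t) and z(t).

Coefficient matrix A = [[5, 1], [-1, 3]].
Characteristic polynomial det(A - λI) = λ^2 - 8λ + 16 = 0.
Single eigenvalue λ = 4 with algebraic multiplicity 2.
Eigenvector v = (-1,1); generalized eigenvector w with (A-λI)w=v is (0,-1).
General solution: e^(4t)[c_1·v + c_2·(t·v + w)].

x(t) = -c_1e^(4t) - c_2te^(4t), z(t) = c_1e^(4t) + c_2te^(4t) - c_2e^(4t)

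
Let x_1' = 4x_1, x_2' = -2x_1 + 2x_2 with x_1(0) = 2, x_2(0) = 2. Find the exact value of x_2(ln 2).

-16

A = [[4,0],[-2,2]]; eigenvalues λ = 2, 4.
Eigenvectors: (0,1) for λ=2, (1,-1) for λ=4.
From the initial condition, c_1 = 4, c_2 = 2.
x_2(ln 2) = (4)(2^2)(1) + (2)(2^4)(-1) = -16.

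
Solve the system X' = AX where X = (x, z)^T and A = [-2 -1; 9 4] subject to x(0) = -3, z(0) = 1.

x(t) = 8te^(t) - 3e^(t), z(t) = -24te^(t) + e^(t)

Coefficient matrix A = [[-2, -1], [9, 4]].
Characteristic polynomial det(A - λI) = λ^2 - 2λ + 1 = 0.
Single eigenvalue λ = 1 with algebraic multiplicity 2.
Eigenvector v = (1,-3); generalized eigenvector w with (A-λI)w=v is (-1,2).
General solution: e^(t)[K_1·v + K_2·(t·v + w)].
Applying x(0)=-3, z(0)=1 gives K_1=5, K_2=8.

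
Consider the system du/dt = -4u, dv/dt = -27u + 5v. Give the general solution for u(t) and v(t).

Coefficient matrix A = [[-4, 0], [-27, 5]].
Characteristic polynomial det(A - λI) = λ^2 - λ - 20 = 0.
Eigenvalues λ = 5, -4.
For λ=5: (A-λI) row 1 is [-9, 0], so an eigenvector is (0, -1).
For λ=-4: (A-λI) row 2 is [-27, 9], so an eigenvector is (-1, -3).
General solution: K_1e^(5t)(0,-1) + K_2e^(-4t)(-1,-3).

u(t) = -K_2e^(-4t), v(t) = -K_1e^(5t) - 3K_2e^(-4t)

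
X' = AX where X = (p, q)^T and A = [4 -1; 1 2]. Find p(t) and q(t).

p(t) = -K_1e^(3t) - K_2te^(3t) + 2K_2e^(3t), q(t) = -K_1e^(3t) - K_2te^(3t) + 3K_2e^(3t)

Coefficient matrix A = [[4, -1], [1, 2]].
Characteristic polynomial det(A - λI) = λ^2 - 6λ + 9 = 0.
Single eigenvalue λ = 3 with algebraic multiplicity 2.
Eigenvector v = (-1,-1); generalized eigenvector w with (A-λI)w=v is (2,3).
General solution: e^(3t)[K_1·v + K_2·(t·v + w)].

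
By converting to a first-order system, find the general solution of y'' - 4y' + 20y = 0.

Let x_1 = y, x_2 = y'. Then x_1' = x_2 and x_2' = -20x_1 + 4x_2.
A = [[0,1],[-20,4]]; det(A-λI) = λ^2 - 4λ + 20.
Eigenvalues λ = 2 ± 4i.

y(t) = K_1e^(2t)cos(4t) + K_2e^(2t)sin(4t)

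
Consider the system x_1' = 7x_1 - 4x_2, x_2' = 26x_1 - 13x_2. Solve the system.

x_1(t) = C_1e^(-3t)sin(2t) + C_1e^(-3t)cos(2t) + C_2e^(-3t)sin(2t) - C_2e^(-3t)cos(2t), x_2(t) = 3C_1e^(-3t)sin(2t) + 2C_1e^(-3t)cos(2t) + 2C_2e^(-3t)sin(2t) - 3C_2e^(-3t)cos(2t)

Coefficient matrix A = [[7, -4], [26, -13]].
Characteristic polynomial det(A - λI) = λ^2 + 6λ + 13 = 0.
Eigenvalues λ = -3 ± 2i (complex conjugate pair).
For λ=-3+2i: an eigenvector is (1,2) - i(1,3) = (1 - i, 2 - 3i).
A real fundamental pair from Re and Im of e^((-3+2i)t)v: X_1 = e^(-3t)(cos(2t)·(1,2) + sin(2t)·(1,3)), X_2 = e^(-3t)(sin(2t)·(1,2) - cos(2t)·(1,3)).
General solution: C_1X_1 + C_2X_2.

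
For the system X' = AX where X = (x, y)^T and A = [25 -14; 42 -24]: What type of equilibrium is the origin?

saddle

A = [[25,-14],[42,-24]]; det(A-λI) = λ^2 - λ - 12.
λ = 4, -3: opposite signs.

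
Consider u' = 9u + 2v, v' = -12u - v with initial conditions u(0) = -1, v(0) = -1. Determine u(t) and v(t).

u(t) = -4e^(5t) + 3e^(3t), v(t) = 8e^(5t) - 9e^(3t)

Coefficient matrix A = [[9, 2], [-12, -1]].
Characteristic polynomial det(A - λI) = λ^2 - 8λ + 15 = 0.
Eigenvalues λ = 5, 3.
For λ=5: (A-λI) row 1 is [4, 2], so an eigenvector is (1, -2).
For λ=3: (A-λI) row 1 is [6, 2], so an eigenvector is (-1, 3).
General solution: C_1e^(5t)(1,-2) + C_2e^(3t)(-1,3).
Applying u(0)=-1, v(0)=-1 gives C_1=-4, C_2=-3.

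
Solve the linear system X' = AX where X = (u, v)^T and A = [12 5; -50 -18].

Coefficient matrix A = [[12, 5], [-50, -18]].
Characteristic polynomial det(A - λI) = λ^2 + 6λ + 34 = 0.
Eigenvalues λ = -3 ± 5i (complex conjugate pair).
For λ=-3+5i: an eigenvector is (1,-3) - i(0,-1) = (1, -3 + i).
A real fundamental pair from Re and Im of e^((-3+5i)t)v: X_1 = e^(-3t)(cos(5t)·(1,-3) + sin(5t)·(0,-1)), X_2 = e^(-3t)(sin(5t)·(1,-3) - cos(5t)·(0,-1)).
General solution: K_1X_1 + K_2X_2.

u(t) = K_1e^(-3t)cos(5t) + K_2e^(-3t)sin(5t), v(t) = -K_1e^(-3t)sin(5t) - 3K_1e^(-3t)cos(5t) - 3K_2e^(-3t)sin(5t) + K_2e^(-3t)cos(5t)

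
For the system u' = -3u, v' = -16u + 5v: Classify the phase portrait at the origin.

saddle

A = [[-3,0],[-16,5]]; det(A-λI) = λ^2 - 2λ - 15.
λ = 5, -3: opposite signs.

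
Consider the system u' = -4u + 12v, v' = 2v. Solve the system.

u(t) = -2K_1e^(2t) - K_2e^(-4t), v(t) = -K_1e^(2t)

Coefficient matrix A = [[-4, 12], [0, 2]].
Characteristic polynomial det(A - λI) = λ^2 + 2λ - 8 = 0.
Eigenvalues λ = 2, -4.
For λ=2: (A-λI) row 1 is [-6, 12], so an eigenvector is (-2, -1).
For λ=-4: (A-λI) row 1 is [0, 12], so an eigenvector is (-1, 0).
General solution: K_1e^(2t)(-2,-1) + K_2e^(-4t)(-1,0).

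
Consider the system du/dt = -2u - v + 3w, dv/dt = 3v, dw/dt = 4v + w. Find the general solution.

u(t) = C_1e^(3t) + C_2e^(-2t) + C_3e^(t), v(t) = C_1e^(3t), w(t) = 2C_1e^(3t) + C_3e^(t)

Coefficient matrix A = [[-2, -1, 3], [0, 3, 0], [0, 4, 1]].
det(A - λI) = 0 gives eigenvalues λ = 3, -2, 1.
For λ=3: eigenvector (1,1,2).
For λ=-2: eigenvector (1,0,0).
For λ=1: eigenvector (1,0,1).
General solution: C_1e^(3t)(1,1,2) + C_2e^(-2t)(1,0,0) + C_3e^(t)(1,0,1).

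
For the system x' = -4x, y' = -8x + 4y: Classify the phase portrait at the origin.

A = [[-4,0],[-8,4]]; det(A-λI) = λ^2 - 16.
λ = 4, -4: opposite signs.

saddle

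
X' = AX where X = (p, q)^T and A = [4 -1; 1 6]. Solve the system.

Coefficient matrix A = [[4, -1], [1, 6]].
Characteristic polynomial det(A - λI) = λ^2 - 10λ + 25 = 0.
Single eigenvalue λ = 5 with algebraic multiplicity 2.
Eigenvector v = (-1,1); generalized eigenvector w with (A-λI)w=v is (0,1).
General solution: e^(5t)[C_1·v + C_2·(t·v + w)].

p(t) = -C_1e^(5t) - C_2te^(5t), q(t) = C_1e^(5t) + C_2te^(5t) + C_2e^(5t)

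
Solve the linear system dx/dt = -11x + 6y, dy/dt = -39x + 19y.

x(t) = -c_1e^(4t)sin(3t) - c_1e^(4t)cos(3t) - c_2e^(4t)sin(3t) + c_2e^(4t)cos(3t), y(t) = -2c_1e^(4t)sin(3t) - 3c_1e^(4t)cos(3t) - 3c_2e^(4t)sin(3t) + 2c_2e^(4t)cos(3t)

Coefficient matrix A = [[-11, 6], [-39, 19]].
Characteristic polynomial det(A - λI) = λ^2 - 8λ + 25 = 0.
Eigenvalues λ = 4 ± 3i (complex conjugate pair).
For λ=4+3i: an eigenvector is (-1,-3) - i(-1,-2) = (-1 + i, -3 + 2i).
A real fundamental pair from Re and Im of e^((4+3i)t)v: X_1 = e^(4t)(cos(3t)·(-1,-3) + sin(3t)·(-1,-2)), X_2 = e^(4t)(sin(3t)·(-1,-3) - cos(3t)·(-1,-2)).
General solution: c_1X_1 + c_2X_2.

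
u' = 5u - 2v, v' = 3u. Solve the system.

u(t) = -2C_1e^(2t) + C_2e^(3t), v(t) = -3C_1e^(2t) + C_2e^(3t)

Coefficient matrix A = [[5, -2], [3, 0]].
Characteristic polynomial det(A - λI) = λ^2 - 5λ + 6 = 0.
Eigenvalues λ = 2, 3.
For λ=2: (A-λI) row 1 is [3, -2], so an eigenvector is (-2, -3).
For λ=3: (A-λI) row 1 is [2, -2], so an eigenvector is (1, 1).
General solution: C_1e^(2t)(-2,-3) + C_2e^(3t)(1,1).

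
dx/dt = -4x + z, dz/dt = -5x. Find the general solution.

x(t) = -c_1e^(-2t)sin(t) + c_2e^(-2t)cos(t), z(t) = -2c_1e^(-2t)sin(t) - c_1e^(-2t)cos(t) - c_2e^(-2t)sin(t) + 2c_2e^(-2t)cos(t)

Coefficient matrix A = [[-4, 1], [-5, 0]].
Characteristic polynomial det(A - λI) = λ^2 + 4λ + 5 = 0.
Eigenvalues λ = -2 ± i (complex conjugate pair).
For λ=-2+i: an eigenvector is (0,-1) - i(-1,-2) = (0 + i, -1 + 2i).
A real fundamental pair from Re and Im of e^((-2+i)t)v: X_1 = e^(-2t)(cos(t)·(0,-1) + sin(t)·(-1,-2)), X_2 = e^(-2t)(sin(t)·(0,-1) - cos(t)·(-1,-2)).
General solution: c_1X_1 + c_2X_2.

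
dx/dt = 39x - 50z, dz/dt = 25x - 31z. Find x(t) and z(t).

x(t) = 3K_1e^(4t)sin(5t) - K_1e^(4t)cos(5t) - K_2e^(4t)sin(5t) - 3K_2e^(4t)cos(5t), z(t) = 2K_1e^(4t)sin(5t) - K_1e^(4t)cos(5t) - K_2e^(4t)sin(5t) - 2K_2e^(4t)cos(5t)

Coefficient matrix A = [[39, -50], [25, -31]].
Characteristic polynomial det(A - λI) = λ^2 - 8λ + 41 = 0.
Eigenvalues λ = 4 ± 5i (complex conjugate pair).
For λ=4+5i: an eigenvector is (-1,-1) - i(3,2) = (-1 - 3i, -1 - 2i).
A real fundamental pair from Re and Im of e^((4+5i)t)v: X_1 = e^(4t)(cos(5t)·(-1,-1) + sin(5t)·(3,2)), X_2 = e^(4t)(sin(5t)·(-1,-1) - cos(5t)·(3,2)).
General solution: K_1X_1 + K_2X_2.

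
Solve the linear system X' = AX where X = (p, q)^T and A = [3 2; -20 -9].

Coefficient matrix A = [[3, 2], [-20, -9]].
Characteristic polynomial det(A - λI) = λ^2 + 6λ + 13 = 0.
Eigenvalues λ = -3 ± 2i (complex conjugate pair).
For λ=-3+2i: an eigenvector is (0,1) - i(1,-3) = (0 - i, 1 + 3i).
A real fundamental pair from Re and Im of e^((-3+2i)t)v: X_1 = e^(-3t)(cos(2t)·(0,1) + sin(2t)·(1,-3)), X_2 = e^(-3t)(sin(2t)·(0,1) - cos(2t)·(1,-3)).
General solution: K_1X_1 + K_2X_2.

p(t) = K_1e^(-3t)sin(2t) - K_2e^(-3t)cos(2t), q(t) = -3K_1e^(-3t)sin(2t) + K_1e^(-3t)cos(2t) + K_2e^(-3t)sin(2t) + 3K_2e^(-3t)cos(2t)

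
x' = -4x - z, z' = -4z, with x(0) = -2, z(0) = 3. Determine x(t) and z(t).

Coefficient matrix A = [[-4, -1], [0, -4]].
Characteristic polynomial det(A - λI) = λ^2 + 8λ + 16 = 0.
Single eigenvalue λ = -4 with algebraic multiplicity 2.
Eigenvector v = (1,0); generalized eigenvector w with (A-λI)w=v is (-3,-1).
General solution: e^(-4t)[c_1·v + c_2·(t·v + w)].
Applying x(0)=-2, z(0)=3 gives c_1=-11, c_2=-3.

x(t) = -3te^(-4t) - 2e^(-4t), z(t) = 3e^(-4t)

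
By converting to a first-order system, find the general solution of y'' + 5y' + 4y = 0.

Let x_1 = y, x_2 = y'. Then x_1' = x_2 and x_2' = -4x_1 - 5x_2.
A = [[0,1],[-4,-5]]; det(A-λI) = λ^2 + 5λ + 4.
Eigenvalues λ = -4, -1 with eigenvectors (1,-4), (1,-1).

y(t) = c_1e^(-4t) + c_2e^(-t)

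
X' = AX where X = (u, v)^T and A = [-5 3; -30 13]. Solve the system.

u(t) = C_1e^(4t)cos(3t) + C_2e^(4t)sin(3t), v(t) = -C_1e^(4t)sin(3t) + 3C_1e^(4t)cos(3t) + 3C_2e^(4t)sin(3t) + C_2e^(4t)cos(3t)

Coefficient matrix A = [[-5, 3], [-30, 13]].
Characteristic polynomial det(A - λI) = λ^2 - 8λ + 25 = 0.
Eigenvalues λ = 4 ± 3i (complex conjugate pair).
For λ=4+3i: an eigenvector is (1,3) - i(0,-1) = (1, 3 + i).
A real fundamental pair from Re and Im of e^((4+3i)t)v: X_1 = e^(4t)(cos(3t)·(1,3) + sin(3t)·(0,-1)), X_2 = e^(4t)(sin(3t)·(1,3) - cos(3t)·(0,-1)).
General solution: C_1X_1 + C_2X_2.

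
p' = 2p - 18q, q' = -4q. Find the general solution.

p(t) = 3C_1e^(-4t) - C_2e^(2t), q(t) = C_1e^(-4t)

Coefficient matrix A = [[2, -18], [0, -4]].
Characteristic polynomial det(A - λI) = λ^2 + 2λ - 8 = 0.
Eigenvalues λ = -4, 2.
For λ=-4: (A-λI) row 1 is [6, -18], so an eigenvector is (3, 1).
For λ=2: (A-λI) row 1 is [0, -18], so an eigenvector is (-1, 0).
General solution: C_1e^(-4t)(3,1) + C_2e^(2t)(-1,0).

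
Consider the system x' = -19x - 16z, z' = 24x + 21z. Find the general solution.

x(t) = -C_1e^(-3t) - 2C_2e^(5t), z(t) = C_1e^(-3t) + 3C_2e^(5t)

Coefficient matrix A = [[-19, -16], [24, 21]].
Characteristic polynomial det(A - λI) = λ^2 - 2λ - 15 = 0.
Eigenvalues λ = -3, 5.
For λ=-3: (A-λI) row 1 is [-16, -16], so an eigenvector is (-1, 1).
For λ=5: (A-λI) row 1 is [-24, -16], so an eigenvector is (-2, 3).
General solution: C_1e^(-3t)(-1,1) + C_2e^(5t)(-2,3).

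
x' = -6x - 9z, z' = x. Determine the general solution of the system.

Coefficient matrix A = [[-6, -9], [1, 0]].
Characteristic polynomial det(A - λI) = λ^2 + 6λ + 9 = 0.
Single eigenvalue λ = -3 with algebraic multiplicity 2.
Eigenvector v = (3,-1); generalized eigenvector w with (A-λI)w=v is (2,-1).
General solution: e^(-3t)[C_1·v + C_2·(t·v + w)].

x(t) = 3C_1e^(-3t) + 3C_2te^(-3t) + 2C_2e^(-3t), z(t) = -C_1e^(-3t) - C_2te^(-3t) - C_2e^(-3t)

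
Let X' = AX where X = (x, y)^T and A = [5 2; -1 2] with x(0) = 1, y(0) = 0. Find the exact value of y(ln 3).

-54

A = [[5,2],[-1,2]]; eigenvalues λ = 3, 4.
Eigenvectors: (-1,1) for λ=3, (2,-1) for λ=4.
From the initial condition, c_1 = 1, c_2 = 1.
y(ln 3) = (1)(3^3)(1) + (1)(3^4)(-1) = -54.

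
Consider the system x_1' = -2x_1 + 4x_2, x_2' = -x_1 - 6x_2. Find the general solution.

Coefficient matrix A = [[-2, 4], [-1, -6]].
Characteristic polynomial det(A - λI) = λ^2 + 8λ + 16 = 0.
Single eigenvalue λ = -4 with algebraic multiplicity 2.
Eigenvector v = (2,-1); generalized eigenvector w with (A-λI)w=v is (1,0).
General solution: e^(-4t)[K_1·v + K_2·(t·v + w)].

x_1(t) = 2K_1e^(-4t) + 2K_2te^(-4t) + K_2e^(-4t), x_2(t) = -K_1e^(-4t) - K_2te^(-4t)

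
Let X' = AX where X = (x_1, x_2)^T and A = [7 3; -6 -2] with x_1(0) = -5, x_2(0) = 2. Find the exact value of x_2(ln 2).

A = [[7,3],[-6,-2]]; eigenvalues λ = 1, 4.
Eigenvectors: (-1,2) for λ=1, (-1,1) for λ=4.
From the initial condition, c_1 = -3, c_2 = 8.
x_2(ln 2) = (-3)(2^1)(2) + (8)(2^4)(1) = 116.

116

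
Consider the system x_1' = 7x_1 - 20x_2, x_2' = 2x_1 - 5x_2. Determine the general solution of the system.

Coefficient matrix A = [[7, -20], [2, -5]].
Characteristic polynomial det(A - λI) = λ^2 - 2λ + 5 = 0.
Eigenvalues λ = 1 ± 2i (complex conjugate pair).
For λ=1+2i: an eigenvector is (3,1) - i(-1,0) = (3 + i, 1).
A real fundamental pair from Re and Im of e^((1+2i)t)v: X_1 = e^(t)(cos(2t)·(3,1) + sin(2t)·(-1,0)), X_2 = e^(t)(sin(2t)·(3,1) - cos(2t)·(-1,0)).
General solution: C_1X_1 + C_2X_2.

x_1(t) = -C_1e^(t)sin(2t) + 3C_1e^(t)cos(2t) + 3C_2e^(t)sin(2t) + C_2e^(t)cos(2t), x_2(t) = C_1e^(t)cos(2t) + C_2e^(t)sin(2t)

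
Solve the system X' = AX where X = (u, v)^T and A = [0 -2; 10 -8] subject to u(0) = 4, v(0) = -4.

u(t) = 12e^(-4t)sin(2t) + 4e^(-4t)cos(2t), v(t) = 28e^(-4t)sin(2t) - 4e^(-4t)cos(2t)

Coefficient matrix A = [[0, -2], [10, -8]].
Characteristic polynomial det(A - λI) = λ^2 + 8λ + 20 = 0.
Eigenvalues λ = -4 ± 2i (complex conjugate pair).
For λ=-4+2i: an eigenvector is (0,1) - i(-1,-2) = (0 + i, 1 + 2i).
A real fundamental pair from Re and Im of e^((-4+2i)t)v: X_1 = e^(-4t)(cos(2t)·(0,1) + sin(2t)·(-1,-2)), X_2 = e^(-4t)(sin(2t)·(0,1) - cos(2t)·(-1,-2)).
General solution: c_1X_1 + c_2X_2.
Applying u(0)=4, v(0)=-4 gives c_1=-12, c_2=4.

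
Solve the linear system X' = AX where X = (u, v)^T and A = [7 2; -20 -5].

u(t) = C_1e^(t)cos(2t) + C_2e^(t)sin(2t), v(t) = -C_1e^(t)sin(2t) - 3C_1e^(t)cos(2t) - 3C_2e^(t)sin(2t) + C_2e^(t)cos(2t)

Coefficient matrix A = [[7, 2], [-20, -5]].
Characteristic polynomial det(A - λI) = λ^2 - 2λ + 5 = 0.
Eigenvalues λ = 1 ± 2i (complex conjugate pair).
For λ=1+2i: an eigenvector is (1,-3) - i(0,-1) = (1, -3 + i).
A real fundamental pair from Re and Im of e^((1+2i)t)v: X_1 = e^(t)(cos(2t)·(1,-3) + sin(2t)·(0,-1)), X_2 = e^(t)(sin(2t)·(1,-3) - cos(2t)·(0,-1)).
General solution: C_1X_1 + C_2X_2.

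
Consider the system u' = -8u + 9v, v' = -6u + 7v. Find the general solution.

u(t) = -3C_1e^(-2t) - C_2e^(t), v(t) = -2C_1e^(-2t) - C_2e^(t)

Coefficient matrix A = [[-8, 9], [-6, 7]].
Characteristic polynomial det(A - λI) = λ^2 + λ - 2 = 0.
Eigenvalues λ = -2, 1.
For λ=-2: (A-λI) row 1 is [-6, 9], so an eigenvector is (-3, -2).
For λ=1: (A-λI) row 1 is [-9, 9], so an eigenvector is (-1, -1).
General solution: C_1e^(-2t)(-3,-2) + C_2e^(t)(-1,-1).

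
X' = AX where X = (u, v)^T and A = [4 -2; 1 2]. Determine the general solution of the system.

u(t) = K_1e^(3t)sin(t) - K_1e^(3t)cos(t) - K_2e^(3t)sin(t) - K_2e^(3t)cos(t), v(t) = -K_1e^(3t)cos(t) - K_2e^(3t)sin(t)

Coefficient matrix A = [[4, -2], [1, 2]].
Characteristic polynomial det(A - λI) = λ^2 - 6λ + 10 = 0.
Eigenvalues λ = 3 ± i (complex conjugate pair).
For λ=3+i: an eigenvector is (-1,-1) - i(1,0) = (-1 - i, -1).
A real fundamental pair from Re and Im of e^((3+i)t)v: X_1 = e^(3t)(cos(t)·(-1,-1) + sin(t)·(1,0)), X_2 = e^(3t)(sin(t)·(-1,-1) - cos(t)·(1,0)).
General solution: K_1X_1 + K_2X_2.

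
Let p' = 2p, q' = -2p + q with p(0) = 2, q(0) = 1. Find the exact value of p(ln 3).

18

A = [[2,0],[-2,1]]; eigenvalues λ = 1, 2.
Eigenvectors: (0,1) for λ=1, (-1,2) for λ=2.
From the initial condition, c_1 = 5, c_2 = -2.
p(ln 3) = (5)(3^1)(0) + (-2)(3^2)(-1) = 18.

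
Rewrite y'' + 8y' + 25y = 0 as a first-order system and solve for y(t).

y(t) = C_1e^(-4t)cos(3t) + C_2e^(-4t)sin(3t)

Let x_1 = y, x_2 = y'. Then x_1' = x_2 and x_2' = -25x_1 - 8x_2.
A = [[0,1],[-25,-8]]; det(A-λI) = λ^2 + 8λ + 25.
Eigenvalues λ = -4 ± 3i.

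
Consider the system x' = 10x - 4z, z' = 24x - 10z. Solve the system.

x(t) = -c_1e^(-2t) + c_2e^(2t), z(t) = -3c_1e^(-2t) + 2c_2e^(2t)

Coefficient matrix A = [[10, -4], [24, -10]].
Characteristic polynomial det(A - λI) = λ^2 - 4 = 0.
Eigenvalues λ = -2, 2.
For λ=-2: (A-λI) row 1 is [12, -4], so an eigenvector is (-1, -3).
For λ=2: (A-λI) row 1 is [8, -4], so an eigenvector is (1, 2).
General solution: c_1e^(-2t)(-1,-3) + c_2e^(2t)(1,2).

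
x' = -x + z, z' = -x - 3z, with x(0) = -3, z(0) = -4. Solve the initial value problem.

Coefficient matrix A = [[-1, 1], [-1, -3]].
Characteristic polynomial det(A - λI) = λ^2 + 4λ + 4 = 0.
Single eigenvalue λ = -2 with algebraic multiplicity 2.
Eigenvector v = (-1,1); generalized eigenvector w with (A-λI)w=v is (-1,0).
General solution: e^(-2t)[C_1·v + C_2·(t·v + w)].
Applying x(0)=-3, z(0)=-4 gives C_1=-4, C_2=7.

x(t) = -7te^(-2t) - 3e^(-2t), z(t) = 7te^(-2t) - 4e^(-2t)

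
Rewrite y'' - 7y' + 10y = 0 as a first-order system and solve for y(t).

y(t) = K_1e^(2t) + K_2e^(5t)

Let x_1 = y, x_2 = y'. Then x_1' = x_2 and x_2' = -10x_1 + 7x_2.
A = [[0,1],[-10,7]]; det(A-λI) = λ^2 - 7λ + 10.
Eigenvalues λ = 2, 5 with eigenvectors (1,2), (1,5).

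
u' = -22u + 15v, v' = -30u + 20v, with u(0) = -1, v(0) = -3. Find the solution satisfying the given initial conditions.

Coefficient matrix A = [[-22, 15], [-30, 20]].
Characteristic polynomial det(A - λI) = λ^2 + 2λ + 10 = 0.
Eigenvalues λ = -1 ± 3i (complex conjugate pair).
For λ=-1+3i: an eigenvector is (2,3) - i(1,1) = (2 - i, 3 - i).
A real fundamental pair from Re and Im of e^((-1+3i)t)v: X_1 = e^(-t)(cos(3t)·(2,3) + sin(3t)·(1,1)), X_2 = e^(-t)(sin(3t)·(2,3) - cos(3t)·(1,1)).
General solution: K_1X_1 + K_2X_2.
Applying u(0)=-1, v(0)=-3 gives K_1=-2, K_2=-3.

u(t) = -8e^(-t)sin(3t) - e^(-t)cos(3t), v(t) = -11e^(-t)sin(3t) - 3e^(-t)cos(3t)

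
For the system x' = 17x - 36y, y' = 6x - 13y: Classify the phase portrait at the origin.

A = [[17,-36],[6,-13]]; det(A-λI) = λ^2 - 4λ - 5.
λ = -1, 5: opposite signs.

saddle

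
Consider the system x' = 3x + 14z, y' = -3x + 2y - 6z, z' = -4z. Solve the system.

x(t) = K_2e^(3t) - 2K_3e^(-4t), y(t) = K_1e^(2t) - 3K_2e^(3t), z(t) = K_3e^(-4t)

Coefficient matrix A = [[3, 0, 14], [-3, 2, -6], [0, 0, -4]].
det(A - λI) = 0 gives eigenvalues λ = 2, 3, -4.
For λ=2: eigenvector (0,1,0).
For λ=3: eigenvector (1,-3,0).
For λ=-4: eigenvector (-2,0,1).
General solution: K_1e^(2t)(0,1,0) + K_2e^(3t)(1,-3,0) + K_3e^(-4t)(-2,0,1).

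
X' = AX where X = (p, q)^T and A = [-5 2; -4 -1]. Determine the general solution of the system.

Coefficient matrix A = [[-5, 2], [-4, -1]].
Characteristic polynomial det(A - λI) = λ^2 + 6λ + 13 = 0.
Eigenvalues λ = -3 ± 2i (complex conjugate pair).
For λ=-3+2i: an eigenvector is (-1,-1) - i(0,1) = (-1, -1 - i).
A real fundamental pair from Re and Im of e^((-3+2i)t)v: X_1 = e^(-3t)(cos(2t)·(-1,-1) + sin(2t)·(0,1)), X_2 = e^(-3t)(sin(2t)·(-1,-1) - cos(2t)·(0,1)).
General solution: C_1X_1 + C_2X_2.

p(t) = -C_1e^(-3t)cos(2t) - C_2e^(-3t)sin(2t), q(t) = C_1e^(-3t)sin(2t) - C_1e^(-3t)cos(2t) - C_2e^(-3t)sin(2t) - C_2e^(-3t)cos(2t)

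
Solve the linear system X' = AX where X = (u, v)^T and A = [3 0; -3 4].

u(t) = -K_2e^(3t), v(t) = -K_1e^(4t) - 3K_2e^(3t)

Coefficient matrix A = [[3, 0], [-3, 4]].
Characteristic polynomial det(A - λI) = λ^2 - 7λ + 12 = 0.
Eigenvalues λ = 4, 3.
For λ=4: (A-λI) row 1 is [-1, 0], so an eigenvector is (0, -1).
For λ=3: (A-λI) row 2 is [-3, 1], so an eigenvector is (-1, -3).
General solution: K_1e^(4t)(0,-1) + K_2e^(3t)(-1,-3).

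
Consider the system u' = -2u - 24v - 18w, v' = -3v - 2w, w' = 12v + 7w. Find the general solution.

Coefficient matrix A = [[-2, -24, -18], [0, -3, -2], [0, 12, 7]].
det(A - λI) = 0 gives eigenvalues λ = 1, -2, 3.
For λ=1: eigenvector (-4,-1,2).
For λ=-2: eigenvector (1,0,0).
For λ=3: eigenvector (6,1,-3).
General solution: K_1e^(t)(-4,-1,2) + K_2e^(-2t)(1,0,0) + K_3e^(3t)(6,1,-3).

u(t) = -4K_1e^(t) + K_2e^(-2t) + 6K_3e^(3t), v(t) = -K_1e^(t) + K_3e^(3t), w(t) = 2K_1e^(t) - 3K_3e^(3t)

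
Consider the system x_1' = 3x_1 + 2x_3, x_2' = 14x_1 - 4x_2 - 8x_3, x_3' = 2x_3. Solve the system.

x_1(t) = C_1e^(3t) - 2C_3e^(2t), x_2(t) = 2C_1e^(3t) + C_2e^(-4t) - 6C_3e^(2t), x_3(t) = C_3e^(2t)

Coefficient matrix A = [[3, 0, 2], [14, -4, -8], [0, 0, 2]].
det(A - λI) = 0 gives eigenvalues λ = 3, -4, 2.
For λ=3: eigenvector (1,2,0).
For λ=-4: eigenvector (0,1,0).
For λ=2: eigenvector (-2,-6,1).
General solution: C_1e^(3t)(1,2,0) + C_2e^(-4t)(0,1,0) + C_3e^(2t)(-2,-6,1).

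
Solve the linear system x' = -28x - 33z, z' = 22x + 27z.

x(t) = 3C_1e^(-6t) - C_2e^(5t), z(t) = -2C_1e^(-6t) + C_2e^(5t)

Coefficient matrix A = [[-28, -33], [22, 27]].
Characteristic polynomial det(A - λI) = λ^2 + λ - 30 = 0.
Eigenvalues λ = -6, 5.
For λ=-6: (A-λI) row 1 is [-22, -33], so an eigenvector is (3, -2).
For λ=5: (A-λI) row 1 is [-33, -33], so an eigenvector is (-1, 1).
General solution: C_1e^(-6t)(3,-2) + C_2e^(5t)(-1,1).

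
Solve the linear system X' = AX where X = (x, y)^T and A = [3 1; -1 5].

x(t) = -K_1e^(4t) - K_2te^(4t) + 3K_2e^(4t), y(t) = -K_1e^(4t) - K_2te^(4t) + 2K_2e^(4t)

Coefficient matrix A = [[3, 1], [-1, 5]].
Characteristic polynomial det(A - λI) = λ^2 - 8λ + 16 = 0.
Single eigenvalue λ = 4 with algebraic multiplicity 2.
Eigenvector v = (-1,-1); generalized eigenvector w with (A-λI)w=v is (3,2).
General solution: e^(4t)[K_1·v + K_2·(t·v + w)].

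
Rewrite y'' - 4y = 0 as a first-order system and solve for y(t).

y(t) = K_1e^(2t) + K_2e^(-2t)

Let x_1 = y, x_2 = y'. Then x_1' = x_2 and x_2' = 4x_1.
A = [[0,1],[4,0]]; det(A-λI) = λ^2 - 4.
Eigenvalues λ = 2, -2 with eigenvectors (1,2), (1,-2).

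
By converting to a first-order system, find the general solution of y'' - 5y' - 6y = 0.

y(t) = K_1e^(6t) + K_2e^(-t)

Let x_1 = y, x_2 = y'. Then x_1' = x_2 and x_2' = 6x_1 + 5x_2.
A = [[0,1],[6,5]]; det(A-λI) = λ^2 - 5λ - 6.
Eigenvalues λ = 6, -1 with eigenvectors (1,6), (1,-1).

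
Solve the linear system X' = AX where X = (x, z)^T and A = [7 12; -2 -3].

Coefficient matrix A = [[7, 12], [-2, -3]].
Characteristic polynomial det(A - λI) = λ^2 - 4λ + 3 = 0.
Eigenvalues λ = 3, 1.
For λ=3: (A-λI) row 1 is [4, 12], so an eigenvector is (3, -1).
For λ=1: (A-λI) row 1 is [6, 12], so an eigenvector is (2, -1).
General solution: C_1e^(3t)(3,-1) + C_2e^(t)(2,-1).

x(t) = 3C_1e^(3t) + 2C_2e^(t), z(t) = -C_1e^(3t) - C_2e^(t)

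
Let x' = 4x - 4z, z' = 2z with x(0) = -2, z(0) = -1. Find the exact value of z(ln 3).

-9

A = [[4,-4],[0,2]]; eigenvalues λ = 2, 4.
Eigenvectors: (-2,-1) for λ=2, (1,0) for λ=4.
From the initial condition, c_1 = 1, c_2 = 0.
z(ln 3) = (1)(3^2)(-1) + (0)(3^4)(0) = -9.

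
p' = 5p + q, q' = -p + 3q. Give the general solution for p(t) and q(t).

p(t) = -C_1e^(4t) - C_2te^(4t) - C_2e^(4t), q(t) = C_1e^(4t) + C_2te^(4t)

Coefficient matrix A = [[5, 1], [-1, 3]].
Characteristic polynomial det(A - λI) = λ^2 - 8λ + 16 = 0.
Single eigenvalue λ = 4 with algebraic multiplicity 2.
Eigenvector v = (-1,1); generalized eigenvector w with (A-λI)w=v is (-1,0).
General solution: e^(4t)[C_1·v + C_2·(t·v + w)].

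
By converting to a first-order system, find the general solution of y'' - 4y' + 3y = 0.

y(t) = c_1e^(t) + c_2e^(3t)

Let x_1 = y, x_2 = y'. Then x_1' = x_2 and x_2' = -3x_1 + 4x_2.
A = [[0,1],[-3,4]]; det(A-λI) = λ^2 - 4λ + 3.
Eigenvalues λ = 1, 3 with eigenvectors (1,1), (1,3).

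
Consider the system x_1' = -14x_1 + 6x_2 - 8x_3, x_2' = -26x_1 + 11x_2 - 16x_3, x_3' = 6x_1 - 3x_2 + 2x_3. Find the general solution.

x_1(t) = K_1e^(-2t) - 2K_2e^(2t) - 2K_3e^(-t), x_2(t) = 2K_1e^(-2t) - 4K_2e^(2t) - 3K_3e^(-t), x_3(t) = K_2e^(2t) + K_3e^(-t)

Coefficient matrix A = [[-14, 6, -8], [-26, 11, -16], [6, -3, 2]].
det(A - λI) = 0 gives eigenvalues λ = -2, 2, -1.
For λ=-2: eigenvector (1,2,0).
For λ=2: eigenvector (-2,-4,1).
For λ=-1: eigenvector (-2,-3,1).
General solution: K_1e^(-2t)(1,2,0) + K_2e^(2t)(-2,-4,1) + K_3e^(-t)(-2,-3,1).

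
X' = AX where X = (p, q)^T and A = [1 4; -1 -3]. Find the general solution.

Coefficient matrix A = [[1, 4], [-1, -3]].
Characteristic polynomial det(A - λI) = λ^2 + 2λ + 1 = 0.
Single eigenvalue λ = -1 with algebraic multiplicity 2.
Eigenvector v = (2,-1); generalized eigenvector w with (A-λI)w=v is (3,-1).
General solution: e^(-t)[C_1·v + C_2·(t·v + w)].

p(t) = 2C_1e^(-t) + 2C_2te^(-t) + 3C_2e^(-t), q(t) = -C_1e^(-t) - C_2te^(-t) - C_2e^(-t)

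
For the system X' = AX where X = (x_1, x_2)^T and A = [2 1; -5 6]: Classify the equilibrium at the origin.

A = [[2,1],[-5,6]]; det(A-λI) = λ^2 - 8λ + 17.
λ = 4 ± i: positive real part.

unstable spiral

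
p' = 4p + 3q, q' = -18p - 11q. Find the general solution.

p(t) = -C_1e^(-2t) + C_2e^(-5t), q(t) = 2C_1e^(-2t) - 3C_2e^(-5t)

Coefficient matrix A = [[4, 3], [-18, -11]].
Characteristic polynomial det(A - λI) = λ^2 + 7λ + 10 = 0.
Eigenvalues λ = -2, -5.
For λ=-2: (A-λI) row 1 is [6, 3], so an eigenvector is (-1, 2).
For λ=-5: (A-λI) row 1 is [9, 3], so an eigenvector is (1, -3).
General solution: C_1e^(-2t)(-1,2) + C_2e^(-5t)(1,-3).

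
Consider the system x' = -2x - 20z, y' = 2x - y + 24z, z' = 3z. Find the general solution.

Coefficient matrix A = [[-2, 0, -20], [2, -1, 24], [0, 0, 3]].
det(A - λI) = 0 gives eigenvalues λ = -2, -1, 3.
For λ=-2: eigenvector (1,-2,0).
For λ=-1: eigenvector (0,1,0).
For λ=3: eigenvector (-4,4,1).
General solution: K_1e^(-2t)(1,-2,0) + K_2e^(-t)(0,1,0) + K_3e^(3t)(-4,4,1).

x(t) = K_1e^(-2t) - 4K_3e^(3t), y(t) = -2K_1e^(-2t) + K_2e^(-t) + 4K_3e^(3t), z(t) = K_3e^(3t)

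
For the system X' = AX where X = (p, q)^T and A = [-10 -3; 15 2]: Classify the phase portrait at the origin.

stable spiral

A = [[-10,-3],[15,2]]; det(A-λI) = λ^2 + 8λ + 25.
λ = -4 ± 3i: negative real part.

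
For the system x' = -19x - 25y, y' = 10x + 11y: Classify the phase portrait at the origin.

A = [[-19,-25],[10,11]]; det(A-λI) = λ^2 + 8λ + 41.
λ = -4 ± 5i: negative real part.

stable spiral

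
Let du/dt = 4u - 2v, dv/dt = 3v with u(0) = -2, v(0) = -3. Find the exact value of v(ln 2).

-24

A = [[4,-2],[0,3]]; eigenvalues λ = 3, 4.
Eigenvectors: (-2,-1) for λ=3, (-1,0) for λ=4.
From the initial condition, c_1 = 3, c_2 = -4.
v(ln 2) = (3)(2^3)(-1) + (-4)(2^4)(0) = -24.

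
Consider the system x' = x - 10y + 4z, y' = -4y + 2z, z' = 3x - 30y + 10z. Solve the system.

x(t) = -2c_1e^(4t) + 5c_2e^(t) + 2c_3e^(2t), y(t) = -c_1e^(4t) + 2c_2e^(t) + c_3e^(2t), z(t) = -4c_1e^(4t) + 5c_2e^(t) + 3c_3e^(2t)

Coefficient matrix A = [[1, -10, 4], [0, -4, 2], [3, -30, 10]].
det(A - λI) = 0 gives eigenvalues λ = 4, 1, 2.
For λ=4: eigenvector (-2,-1,-4).
For λ=1: eigenvector (5,2,5).
For λ=2: eigenvector (2,1,3).
General solution: c_1e^(4t)(-2,-1,-4) + c_2e^(t)(5,2,5) + c_3e^(2t)(2,1,3).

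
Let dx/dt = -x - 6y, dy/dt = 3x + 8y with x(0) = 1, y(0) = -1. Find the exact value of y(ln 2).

A = [[-1,-6],[3,8]]; eigenvalues λ = 2, 5.
Eigenvectors: (2,-1) for λ=2, (1,-1) for λ=5.
From the initial condition, c_1 = 0, c_2 = 1.
y(ln 2) = (0)(2^2)(-1) + (1)(2^5)(-1) = -32.

-32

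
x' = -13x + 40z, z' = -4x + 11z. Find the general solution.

x(t) = -K_1e^(-t)sin(4t) - 3K_1e^(-t)cos(4t) - 3K_2e^(-t)sin(4t) + K_2e^(-t)cos(4t), z(t) = -K_1e^(-t)cos(4t) - K_2e^(-t)sin(4t)

Coefficient matrix A = [[-13, 40], [-4, 11]].
Characteristic polynomial det(A - λI) = λ^2 + 2λ + 17 = 0.
Eigenvalues λ = -1 ± 4i (complex conjugate pair).
For λ=-1+4i: an eigenvector is (-3,-1) - i(-1,0) = (-3 + i, -1).
A real fundamental pair from Re and Im of e^((-1+4i)t)v: X_1 = e^(-t)(cos(4t)·(-3,-1) + sin(4t)·(-1,0)), X_2 = e^(-t)(sin(4t)·(-3,-1) - cos(4t)·(-1,0)).
General solution: K_1X_1 + K_2X_2.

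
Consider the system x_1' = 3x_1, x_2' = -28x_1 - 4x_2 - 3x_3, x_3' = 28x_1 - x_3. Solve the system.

Coefficient matrix A = [[3, 0, 0], [-28, -4, -3], [28, 0, -1]].
det(A - λI) = 0 gives eigenvalues λ = 3, -4, -1.
For λ=3: eigenvector (1,-7,7).
For λ=-4: eigenvector (0,1,0).
For λ=-1: eigenvector (0,-1,1).
General solution: K_1e^(3t)(1,-7,7) + K_2e^(-4t)(0,1,0) + K_3e^(-t)(0,-1,1).

x_1(t) = K_1e^(3t), x_2(t) = -7K_1e^(3t) + K_2e^(-4t) - K_3e^(-t), x_3(t) = 7K_1e^(3t) + K_3e^(-t)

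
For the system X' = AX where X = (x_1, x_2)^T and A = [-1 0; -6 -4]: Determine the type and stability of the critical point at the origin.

stable node

A = [[-1,0],[-6,-4]]; det(A-λI) = λ^2 + 5λ + 4.
λ = -1, -4: both negative.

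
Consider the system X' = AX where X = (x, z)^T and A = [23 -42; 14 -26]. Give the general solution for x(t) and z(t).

x(t) = 3K_1e^(-5t) + 2K_2e^(2t), z(t) = 2K_1e^(-5t) + K_2e^(2t)

Coefficient matrix A = [[23, -42], [14, -26]].
Characteristic polynomial det(A - λI) = λ^2 + 3λ - 10 = 0.
Eigenvalues λ = -5, 2.
For λ=-5: (A-λI) row 1 is [28, -42], so an eigenvector is (3, 2).
For λ=2: (A-λI) row 1 is [21, -42], so an eigenvector is (2, 1).
General solution: K_1e^(-5t)(3,2) + K_2e^(2t)(2,1).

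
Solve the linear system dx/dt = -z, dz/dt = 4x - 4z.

Coefficient matrix A = [[0, -1], [4, -4]].
Characteristic polynomial det(A - λI) = λ^2 + 4λ + 4 = 0.
Single eigenvalue λ = -2 with algebraic multiplicity 2.
Eigenvector v = (1,2); generalized eigenvector w with (A-λI)w=v is (0,-1).
General solution: e^(-2t)[C_1·v + C_2·(t·v + w)].

x(t) = C_1e^(-2t) + C_2te^(-2t), z(t) = 2C_1e^(-2t) + 2C_2te^(-2t) - C_2e^(-2t)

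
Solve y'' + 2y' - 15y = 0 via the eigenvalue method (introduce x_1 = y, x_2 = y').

Let x_1 = y, x_2 = y'. Then x_1' = x_2 and x_2' = 15x_1 - 2x_2.
A = [[0,1],[15,-2]]; det(A-λI) = λ^2 + 2λ - 15.
Eigenvalues λ = -5, 3 with eigenvectors (1,-5), (1,3).

y(t) = C_1e^(-5t) + C_2e^(3t)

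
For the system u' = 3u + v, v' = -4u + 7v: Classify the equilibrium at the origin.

unstable improper node

A = [[3,1],[-4,7]]; det(A-λI) = λ^2 - 10λ + 25.
repeated λ = 5 with a single eigenvector.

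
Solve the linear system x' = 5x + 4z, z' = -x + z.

x(t) = 2K_1e^(3t) + 2K_2te^(3t) + 3K_2e^(3t), z(t) = -K_1e^(3t) - K_2te^(3t) - K_2e^(3t)

Coefficient matrix A = [[5, 4], [-1, 1]].
Characteristic polynomial det(A - λI) = λ^2 - 6λ + 9 = 0.
Single eigenvalue λ = 3 with algebraic multiplicity 2.
Eigenvector v = (2,-1); generalized eigenvector w with (A-λI)w=v is (3,-1).
General solution: e^(3t)[K_1·v + K_2·(t·v + w)].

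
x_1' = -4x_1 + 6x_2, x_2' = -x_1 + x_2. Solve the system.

Coefficient matrix A = [[-4, 6], [-1, 1]].
Characteristic polynomial det(A - λI) = λ^2 + 3λ + 2 = 0.
Eigenvalues λ = -1, -2.
For λ=-1: (A-λI) row 1 is [-3, 6], so an eigenvector is (2, 1).
For λ=-2: (A-λI) row 1 is [-2, 6], so an eigenvector is (-3, -1).
General solution: c_1e^(-t)(2,1) + c_2e^(-2t)(-3,-1).

x_1(t) = 2c_1e^(-t) - 3c_2e^(-2t), x_2(t) = c_1e^(-t) - c_2e^(-2t)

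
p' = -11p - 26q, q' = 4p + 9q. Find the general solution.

Coefficient matrix A = [[-11, -26], [4, 9]].
Characteristic polynomial det(A - λI) = λ^2 + 2λ + 5 = 0.
Eigenvalues λ = -1 ± 2i (complex conjugate pair).
For λ=-1+2i: an eigenvector is (3,-1) - i(-2,1) = (3 + 2i, -1 - i).
A real fundamental pair from Re and Im of e^((-1+2i)t)v: X_1 = e^(-t)(cos(2t)·(3,-1) + sin(2t)·(-2,1)), X_2 = e^(-t)(sin(2t)·(3,-1) - cos(2t)·(-2,1)).
General solution: c_1X_1 + c_2X_2.

p(t) = -2c_1e^(-t)sin(2t) + 3c_1e^(-t)cos(2t) + 3c_2e^(-t)sin(2t) + 2c_2e^(-t)cos(2t), q(t) = c_1e^(-t)sin(2t) - c_1e^(-t)cos(2t) - c_2e^(-t)sin(2t) - c_2e^(-t)cos(2t)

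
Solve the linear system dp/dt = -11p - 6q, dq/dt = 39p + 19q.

p(t) = c_1e^(4t)sin(3t) + c_1e^(4t)cos(3t) + c_2e^(4t)sin(3t) - c_2e^(4t)cos(3t), q(t) = -2c_1e^(4t)sin(3t) - 3c_1e^(4t)cos(3t) - 3c_2e^(4t)sin(3t) + 2c_2e^(4t)cos(3t)

Coefficient matrix A = [[-11, -6], [39, 19]].
Characteristic polynomial det(A - λI) = λ^2 - 8λ + 25 = 0.
Eigenvalues λ = 4 ± 3i (complex conjugate pair).
For λ=4+3i: an eigenvector is (1,-3) - i(1,-2) = (1 - i, -3 + 2i).
A real fundamental pair from Re and Im of e^((4+3i)t)v: X_1 = e^(4t)(cos(3t)·(1,-3) + sin(3t)·(1,-2)), X_2 = e^(4t)(sin(3t)·(1,-3) - cos(3t)·(1,-2)).
General solution: c_1X_1 + c_2X_2.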